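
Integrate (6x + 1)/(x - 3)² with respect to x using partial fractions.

Decompose: A = 6, B = 6·3 + 1 = 19, so (6x + 1)/(x - 3)² = 6/(x - 3) + 19/(x - 3)². Integrate: ∫ A/(x - 3) dx = 6 ln|(x - 3)|; ∫ B/(x - 3)² dx = -19/(x - 3). Sum: 6 ln|(x - 3)| - 19/(x - 3) + C


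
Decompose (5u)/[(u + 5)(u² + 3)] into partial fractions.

At u=-5: P = (5·(-5) + 0)/((-5)² + 3) = -25/28. Q = -P = 25/28, R = 5 - (-5)·P = 15/28
Result: (-25/28)/(u + 5) + ((25/28)u + 15/28)/(u² + 3)


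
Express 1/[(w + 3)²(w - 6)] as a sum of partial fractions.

Cover-up at w=6: R = 1/(6 + 3)² = 1/81. Cover-up at w=-3: Q = 1/(-3 - 6) = -1/9. Comparing w² coeff: P = -R = -1/81
Result: (-1/81)/(w + 3) - (1/9)/(w + 3)² + (1/81)/(w - 6)


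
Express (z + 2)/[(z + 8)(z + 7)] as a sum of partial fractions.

At z=-8: α = (1·(-8) + 2)/(-8 + 7) = 6. At z=-7: β = (1·(-7) + 2)/(-7 + 8) = -5
Result: 6/(z + 8) - 5/(z + 7)


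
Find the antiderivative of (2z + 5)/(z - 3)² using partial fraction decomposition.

Decompose: α = 2, β = 2·3 + 5 = 11, so (2z + 5)/(z - 3)² = 2/(z - 3) + 11/(z - 3)². Integrate: ∫ α/(z - 3) dz = 2 ln|(z - 3)|; ∫ β/(z - 3)² dz = -11/(z - 3). Sum: 2 ln|(z - 3)| - 11/(z - 3) + C


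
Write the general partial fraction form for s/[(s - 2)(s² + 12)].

Linear + irreducible quadratic: P/(s - 2) + (Qs + R)/(s² + 12)


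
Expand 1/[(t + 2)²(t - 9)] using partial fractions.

Cover-up at t=9: R = 1/(9 + 2)² = 1/121. Cover-up at t=-2: Q = 1/(-2 - 9) = -1/11. Comparing t² coeff: P = -R = -1/121
Result: (-1/121)/(t + 2) - (1/11)/(t + 2)² + (1/121)/(t - 9)


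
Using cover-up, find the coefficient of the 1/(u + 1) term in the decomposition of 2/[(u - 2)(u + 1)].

Cover (u + 1), set u=-1: 2/((u - 2) at u=-1) = 2/(-3) = -2/3


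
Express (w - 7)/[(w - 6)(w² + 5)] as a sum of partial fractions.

At w=6: P = (1·6 - 7)/(6² + 5) = -1/41. Q = -P = 1/41, R = 1 - 6·P = 47/41
Result: (-1/41)/(w - 6) + ((1/41)w + 47/41)/(w² + 5)


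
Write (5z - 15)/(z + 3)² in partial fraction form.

(5z - 15) = A(z + 3) + B. At z = -3: B = 5·(-3) - 15 = -30. Coeff of z: A = 5
Result: 5/(z + 3) - 30/(z + 3)²


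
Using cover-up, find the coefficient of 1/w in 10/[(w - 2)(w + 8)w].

Cover w, set w=0: 10/[(0 - 2)(0 + 8)] = -5/8


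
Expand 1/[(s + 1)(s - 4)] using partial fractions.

1/(s + 1)(s - 4) = α/(s + 1) + β/(s - 4). α = 1/(-1 - 4) = -1/5, β = 1/(4 + 1) = 1/5
Result: (-1/5)/(s + 1) + (1/5)/(s - 4)


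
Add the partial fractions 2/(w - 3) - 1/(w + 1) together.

Common denominator (w - 3)(w + 1). Numerator: 2(w + 1) - 1(w - 3) = (2w + 2) - (w - 3) = w + 5
Result: (w + 5)/[(w - 3)(w + 1)]


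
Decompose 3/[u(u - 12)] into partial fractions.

3/u(u - 12) = α/u + β/(u - 12). α = 3/(0 - 12) = -1/4, β = 3/(12 - 0) = 1/4
Result: (-1/4)/u + (1/4)/(u - 12)


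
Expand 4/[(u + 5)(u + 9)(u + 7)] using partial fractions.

Using cover-up method: P = 1/2, Q = 1/2, R = -1
Result: (1/2)/(u + 5) + (1/2)/(u + 9) - 1/(u + 7)


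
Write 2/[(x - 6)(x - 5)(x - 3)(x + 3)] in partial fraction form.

Using Heaviside cover-up: (2/27)/(x - 6) - (1/8)/(x - 5) + (1/18)/(x - 3) - (1/216)/(x + 3)


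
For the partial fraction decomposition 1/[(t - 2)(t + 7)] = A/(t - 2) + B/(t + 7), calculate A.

Cover-up at t = 2: A = 1/(2 + 7) = 1/9


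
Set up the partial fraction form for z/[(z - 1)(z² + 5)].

Linear + irreducible quadratic: α/(z - 1) + (βz + γ)/(z² + 5)


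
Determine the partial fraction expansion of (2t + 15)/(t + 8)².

(2t + 15) = P(t + 8) + Q. At t = -8: Q = 2·(-8) + 15 = -1. Coeff of t: P = 2
Result: 2/(t + 8) - 1/(t + 8)²


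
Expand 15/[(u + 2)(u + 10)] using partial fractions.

15/(u + 2)(u + 10) = α/(u + 2) + β/(u + 10). α = 15/(-2 + 10) = 15/8, β = 15/(-10 + 2) = -15/8
Result: (15/8)/(u + 2) - (15/8)/(u + 10)


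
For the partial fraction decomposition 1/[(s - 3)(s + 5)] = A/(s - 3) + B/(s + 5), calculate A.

Cover-up at s = 3: A = 1/(3 + 5) = 1/8


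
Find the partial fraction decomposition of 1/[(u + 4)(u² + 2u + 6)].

Cover-up at u = -4: α = 1/((-4)² + 2·(-4) + 6) = 1/14. Then β = -α = -1/14, γ = -α·(2 - 4) = 1/7
Result: (1/14)/(u + 4) - ((1/14)u - 1/7)/(u² + 2u + 6)


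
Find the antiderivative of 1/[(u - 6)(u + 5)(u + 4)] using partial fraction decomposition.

Cover-up: A = 1/110, B = 1/11, C = -1/10. Decomposition: (1/110)/(u - 6) + (1/11)/(u + 5) - (1/10)/(u + 4). Integrate each term: (1/110) ln|(u - 6)| + (1/11) ln|(u + 5)| - (1/10) ln|(u + 4)| + C


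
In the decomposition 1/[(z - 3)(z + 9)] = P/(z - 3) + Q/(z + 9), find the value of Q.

Cover-up at z = -9: Q = 1/(-9 - 3) = -1/12


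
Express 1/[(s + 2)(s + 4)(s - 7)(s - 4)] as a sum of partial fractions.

Using Heaviside cover-up: (1/108)/(s + 2) - (1/176)/(s + 4) + (1/297)/(s - 7) - (1/144)/(s - 4)


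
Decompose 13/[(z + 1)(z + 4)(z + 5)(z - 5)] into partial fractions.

Using Heaviside cover-up: (-13/72)/(z + 1) + (13/27)/(z + 4) - (13/40)/(z + 5) + (13/540)/(z - 5)


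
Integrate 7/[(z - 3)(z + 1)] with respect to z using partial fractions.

Decompose: 7/[(z - 3)(z + 1)] = (7/4)/(z - 3) - (7/4)/(z + 1). Integrate each term: (7/4) ln|(z - 3)| - (7/4) ln|(z + 1)| + C


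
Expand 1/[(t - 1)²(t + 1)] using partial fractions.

Cover-up at t=-1: R = 1/(-1 - 1)² = 1/4. Cover-up at t=1: Q = 1/(1 + 1) = 1/2. Comparing t² coeff: P = -R = -1/4
Result: (-1/4)/(t - 1) + (1/2)/(t - 1)² + (1/4)/(t + 1)


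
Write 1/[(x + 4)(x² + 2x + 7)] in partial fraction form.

Cover-up at x = -4: P = 1/((-4)² + 2·(-4) + 7) = 1/15. Then Q = -P = -1/15, R = -P·(2 - 4) = 2/15
Result: (1/15)/(x + 4) - ((1/15)x - 2/15)/(x² + 2x + 7)


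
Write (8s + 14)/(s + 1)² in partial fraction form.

(8s + 14) = A(s + 1) + B. At s = -1: B = 8·(-1) + 14 = 6. Coeff of s: A = 8
Result: 8/(s + 1) + 6/(s + 1)²


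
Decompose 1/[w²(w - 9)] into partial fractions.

Cover-up at w=9: R = 1/(9 - 0)² = 1/81. Cover-up at w=0: Q = 1/(0 - 9) = -1/9. Comparing w² coeff: P = -R = -1/81
Result: (-1/81)/w - (1/9)/w² + (1/81)/(w - 9)


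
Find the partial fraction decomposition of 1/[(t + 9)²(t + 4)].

Cover-up at t=-4: R = 1/(-4 + 9)² = 1/25. Cover-up at t=-9: Q = 1/(-9 + 4) = -1/5. Comparing t² coeff: P = -R = -1/25
Result: (-1/25)/(t + 9) - (1/5)/(t + 9)² + (1/25)/(t + 4)


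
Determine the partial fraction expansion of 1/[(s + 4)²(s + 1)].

Cover-up at s=-1: R = 1/(-1 + 4)² = 1/9. Cover-up at s=-4: Q = 1/(-4 + 1) = -1/3. Comparing s² coeff: P = -R = -1/9
Result: (-1/9)/(s + 4) - (1/3)/(s + 4)² + (1/9)/(s + 1)


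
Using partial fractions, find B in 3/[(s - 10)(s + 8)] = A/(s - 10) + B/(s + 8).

Cover-up at s = -8: B = 3/(-8 - 10) = -3/18 = -1/6


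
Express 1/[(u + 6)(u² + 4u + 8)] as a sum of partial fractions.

Cover-up at u = -6: P = 1/((-6)² + 4·(-6) + 8) = 1/20. Then Q = -P = -1/20, R = -P·(4 - 6) = 1/10
Result: (1/20)/(u + 6) - ((1/20)u - 1/10)/(u² + 4u + 8)


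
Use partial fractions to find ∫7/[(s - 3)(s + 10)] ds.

Decompose: 7/[(s - 3)(s + 10)] = (7/13)/(s - 3) - (7/13)/(s + 10). Integrate each term: (7/13) ln|(s - 3)| - (7/13) ln|(s + 10)| + C


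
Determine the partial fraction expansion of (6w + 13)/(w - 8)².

(6w + 13) = α(w - 8) + β. At w = 8: β = 6·8 + 13 = 61. Coeff of w: α = 6
Result: 6/(w - 8) + 61/(w - 8)²


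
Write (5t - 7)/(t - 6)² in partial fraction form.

(5t - 7) = A(t - 6) + B. At t = 6: B = 5·6 - 7 = 23. Coeff of t: A = 5
Result: 5/(t - 6) + 23/(t - 6)²


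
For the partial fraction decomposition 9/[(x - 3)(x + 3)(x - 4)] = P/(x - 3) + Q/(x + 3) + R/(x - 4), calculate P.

Cover-up at x = 3: P = 9/[(3 + 3)(3 - 4)] = 9/[(6)(-1)] = -9/6 = -3/2


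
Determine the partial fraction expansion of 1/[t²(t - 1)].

Cover-up at t=1: C = 1/(1 - 0)² = 1. Cover-up at t=0: B = 1/(0 - 1) = -1. Comparing t² coeff: A = -C = -1
Result: -1/t - 1/t² + 1/(t - 1)


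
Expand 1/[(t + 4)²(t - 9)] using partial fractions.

Cover-up at t=9: γ = 1/(9 + 4)² = 1/169. Cover-up at t=-4: β = 1/(-4 - 9) = -1/13. Comparing t² coeff: α = -γ = -1/169
Result: (-1/169)/(t + 4) - (1/13)/(t + 4)² + (1/169)/(t - 9)


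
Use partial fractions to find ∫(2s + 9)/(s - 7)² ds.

Decompose: A = 2, B = 2·7 + 9 = 23, so (2s + 9)/(s - 7)² = 2/(s - 7) + 23/(s - 7)². Integrate: ∫ A/(s - 7) ds = 2 ln|(s - 7)|; ∫ B/(s - 7)² ds = -23/(s - 7). Sum: 2 ln|(s - 7)| - 23/(s - 7) + C


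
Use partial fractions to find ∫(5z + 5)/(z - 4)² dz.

Decompose: P = 5, Q = 5·4 + 5 = 25, so (5z + 5)/(z - 4)² = 5/(z - 4) + 25/(z - 4)². Integrate: ∫ P/(z - 4) dz = 5 ln|(z - 4)|; ∫ Q/(z - 4)² dz = -25/(z - 4). Sum: 5 ln|(z - 4)| - 25/(z - 4) + C


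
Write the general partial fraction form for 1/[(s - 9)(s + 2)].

Distinct linear factors: A/(s - 9) + B/(s + 2)


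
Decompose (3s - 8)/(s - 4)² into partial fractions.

(3s - 8) = P(s - 4) + Q. At s = 4: Q = 3·4 - 8 = 4. Coeff of s: P = 3
Result: 3/(s - 4) + 4/(s - 4)²


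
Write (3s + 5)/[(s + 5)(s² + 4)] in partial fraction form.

At s=-5: P = (3·(-5) + 5)/((-5)² + 4) = -10/29. Q = -P = 10/29, R = 3 - (-5)·P = 37/29
Result: (-10/29)/(s + 5) + ((10/29)s + 37/29)/(s² + 4)


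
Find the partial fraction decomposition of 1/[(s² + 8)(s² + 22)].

Coefficient matching gives P = R = 0, Q = 1/(22-8) = 1/14, S = -Q = -1/14
Result: (1/14)/(s² + 8) - (1/14)/(s² + 22)


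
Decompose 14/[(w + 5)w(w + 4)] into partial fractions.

Using cover-up method: P = 14/5, Q = 7/10, R = -7/2
Result: (14/5)/(w + 5) + (7/10)/w - (7/2)/(w + 4)


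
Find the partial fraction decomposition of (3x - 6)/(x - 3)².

(3x - 6) = α(x - 3) + β. At x = 3: β = 3·3 - 6 = 3. Coeff of x: α = 3
Result: 3/(x - 3) + 3/(x - 3)²


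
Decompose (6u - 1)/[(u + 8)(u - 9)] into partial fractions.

At u=-8: P = (6·(-8) - 1)/(-8 - 9) = 49/17. At u=9: Q = (6·9 - 1)/(9 + 8) = 53/17
Result: (49/17)/(u + 8) + (53/17)/(u - 9)


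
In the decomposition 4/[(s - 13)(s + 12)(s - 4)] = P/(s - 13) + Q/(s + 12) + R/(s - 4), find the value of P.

Cover-up at s = 13: P = 4/[(13 + 12)(13 - 4)] = 4/[(25)(9)] = 4/225


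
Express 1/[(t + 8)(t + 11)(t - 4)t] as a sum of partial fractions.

Using Heaviside cover-up: (1/288)/(t + 8) - (1/495)/(t + 11) + (1/720)/(t - 4) - (1/352)/t


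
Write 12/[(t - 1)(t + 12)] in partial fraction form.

12/(t - 1)(t + 12) = A/(t - 1) + B/(t + 12). A = 12/(1 + 12) = 12/13, B = 12/(-12 - 1) = -12/13
Result: (12/13)/(t - 1) - (12/13)/(t + 12)


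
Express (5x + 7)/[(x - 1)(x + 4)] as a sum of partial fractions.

At x=1: A = (5·1 + 7)/(1 + 4) = 12/5. At x=-4: B = (5·(-4) + 7)/(-4 - 1) = 13/5
Result: (12/5)/(x - 1) + (13/5)/(x + 4)


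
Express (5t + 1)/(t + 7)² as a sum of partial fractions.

(5t + 1) = A(t + 7) + B. At t = -7: B = 5·(-7) + 1 = -34. Coeff of t: A = 5
Result: 5/(t + 7) - 34/(t + 7)²


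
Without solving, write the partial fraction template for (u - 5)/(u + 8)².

Repeated linear factor: P/(u + 8) + Q/(u + 8)²


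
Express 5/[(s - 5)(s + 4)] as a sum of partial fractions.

5/(s - 5)(s + 4) = P/(s - 5) + Q/(s + 4). P = 5/(5 + 4) = 5/9, Q = 5/(-4 - 5) = -5/9
Result: (5/9)/(s - 5) - (5/9)/(s + 4)


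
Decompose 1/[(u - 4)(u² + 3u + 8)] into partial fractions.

Cover-up at u = 4: P = 1/(4² + 3·4 + 8) = 1/36. Then Q = -P = -1/36, R = -P·(3 + 4) = -7/36
Result: (1/36)/(u - 4) - ((1/36)u + 7/36)/(u² + 3u + 8)


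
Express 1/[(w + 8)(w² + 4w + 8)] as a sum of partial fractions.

Cover-up at w = -8: P = 1/((-8)² + 4·(-8) + 8) = 1/40. Then Q = -P = -1/40, R = -P·(4 - 8) = 1/10
Result: (1/40)/(w + 8) - ((1/40)w - 1/10)/(w² + 4w + 8)


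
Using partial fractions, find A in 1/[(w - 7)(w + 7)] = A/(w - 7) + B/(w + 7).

Cover-up at w = 7: A = 1/(7 + 7) = 1/14


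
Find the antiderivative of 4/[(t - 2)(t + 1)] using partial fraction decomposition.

Decompose: 4/[(t - 2)(t + 1)] = (4/3)/(t - 2) - (4/3)/(t + 1). Integrate each term: (4/3) ln|(t - 2)| - (4/3) ln|(t + 1)| + C


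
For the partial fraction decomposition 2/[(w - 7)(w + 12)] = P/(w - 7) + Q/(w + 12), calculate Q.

Cover-up at w = -12: Q = 2/(-12 - 7) = -2/19


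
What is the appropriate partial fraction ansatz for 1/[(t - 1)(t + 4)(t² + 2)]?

Two linear + quadratic: P/(t - 1) + Q/(t + 4) + (Rt + S)/(t² + 2)


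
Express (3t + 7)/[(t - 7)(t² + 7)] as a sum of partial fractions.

At t=7: α = (3·7 + 7)/(7² + 7) = 1/2. β = -α = -1/2, γ = 3 - 7·α = -1/2
Result: (1/2)/(t - 7) - ((1/2)t + 1/2)/(t² + 7)


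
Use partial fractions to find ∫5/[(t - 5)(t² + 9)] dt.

Cover-up at t=5: α = 5/(5²+9) = 5/34. Coeff matching: β = -5/34, γ = -25/34. Decomposition: (5/34)/(t - 5) - ((5/34)t + 25/34)/(t² + 9). Integrate: linear → ln, quadratic → (1/2)ln + arctan: (5/34) ln|(t - 5)| - (5/68) ln(t² + 9) - (25/102) arctan(t/3) + C


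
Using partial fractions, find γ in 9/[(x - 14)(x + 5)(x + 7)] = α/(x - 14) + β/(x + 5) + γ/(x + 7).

Cover-up at x = -7: γ = 9/[(-7 - 14)(-7 + 5)] = 9/[(-21)(-2)] = 9/42 = 3/14


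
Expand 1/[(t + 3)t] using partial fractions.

1/(t + 3)t = P/(t + 3) + Q/t. P = 1/(-3 - 0) = -1/3, Q = 1/(0 + 3) = 1/3
Result: (-1/3)/(t + 3) + (1/3)/t


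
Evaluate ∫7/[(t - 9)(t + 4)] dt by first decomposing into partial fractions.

Decompose: 7/[(t - 9)(t + 4)] = (7/13)/(t - 9) - (7/13)/(t + 4). Integrate each term: (7/13) ln|(t - 9)| - (7/13) ln|(t + 4)| + C


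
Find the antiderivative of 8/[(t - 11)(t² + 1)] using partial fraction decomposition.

Cover-up at t=11: P = 8/(11²+1) = 4/61. Coeff matching: Q = -4/61, R = -44/61. Decomposition: (4/61)/(t - 11) - ((4/61)t + 44/61)/(t² + 1). Integrate: linear → ln, quadratic → (1/2)ln + arctan: (4/61) ln|(t - 11)| - (2/61) ln(t² + 1) - (44/61) arctan(t) + C


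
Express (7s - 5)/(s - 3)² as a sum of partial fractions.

(7s - 5) = α(s - 3) + β. At s = 3: β = 7·3 - 5 = 16. Coeff of s: α = 7
Result: 7/(s - 3) + 16/(s - 3)²


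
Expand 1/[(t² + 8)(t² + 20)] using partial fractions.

Coefficient matching gives α = γ = 0, β = 1/(20-8) = 1/12, δ = -β = -1/12
Result: (1/12)/(t² + 8) - (1/12)/(t² + 20)


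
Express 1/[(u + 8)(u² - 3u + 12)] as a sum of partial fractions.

Cover-up at u = -8: P = 1/((-8)² - 3·(-8) + 12) = 1/100. Then Q = -P = -1/100, R = -P·(-3 - 8) = 11/100
Result: (1/100)/(u + 8) - ((1/100)u - 11/100)/(u² - 3u + 12)


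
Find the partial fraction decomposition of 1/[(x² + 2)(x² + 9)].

Coefficient matching gives A = C = 0, B = 1/(9-2) = 1/7, D = -B = -1/7
Result: (1/7)/(x² + 2) - (1/7)/(x² + 9)


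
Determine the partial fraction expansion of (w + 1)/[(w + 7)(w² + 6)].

At w=-7: A = (1·(-7) + 1)/((-7)² + 6) = -6/55. B = -A = 6/55, C = 1 - (-7)·A = 13/55
Result: (-6/55)/(w + 7) + ((6/55)w + 13/55)/(w² + 6)


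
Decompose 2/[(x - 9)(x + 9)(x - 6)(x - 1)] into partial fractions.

Using Heaviside cover-up: (1/216)/(x - 9) - (1/1350)/(x + 9) - (2/225)/(x - 6) + (1/200)/(x - 1)


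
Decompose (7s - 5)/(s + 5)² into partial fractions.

(7s - 5) = A(s + 5) + B. At s = -5: B = 7·(-5) - 5 = -40. Coeff of s: A = 7
Result: 7/(s + 5) - 40/(s + 5)²


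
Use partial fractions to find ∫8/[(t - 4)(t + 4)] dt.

Decompose: 8/[(t - 4)(t + 4)] = 1/(t - 4) - 1/(t + 4). Integrate each term: ln|(t - 4)| - ln|(t + 4)| + C


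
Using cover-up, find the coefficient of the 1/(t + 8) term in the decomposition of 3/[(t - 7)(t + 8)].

Cover (t + 8), set t=-8: 3/((t - 7) at t=-8) = 3/(-15) = -1/5


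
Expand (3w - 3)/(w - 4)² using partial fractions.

(3w - 3) = P(w - 4) + Q. At w = 4: Q = 3·4 - 3 = 9. Coeff of w: P = 3
Result: 3/(w - 4) + 9/(w - 4)²


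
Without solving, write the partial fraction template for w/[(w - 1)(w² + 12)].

Linear + irreducible quadratic: A/(w - 1) + (Bw + C)/(w² + 12)


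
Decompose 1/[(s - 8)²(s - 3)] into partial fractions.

Cover-up at s=3: C = 1/(3 - 8)² = 1/25. Cover-up at s=8: B = 1/(8 - 3) = 1/5. Comparing s² coeff: A = -C = -1/25
Result: (-1/25)/(s - 8) + (1/5)/(s - 8)² + (1/25)/(s - 3)


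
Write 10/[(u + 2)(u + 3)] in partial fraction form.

10/(u + 2)(u + 3) = α/(u + 2) + β/(u + 3). α = 10/(-2 + 3) = 10, β = 10/(-3 + 2) = -10
Result: 10/(u + 2) - 10/(u + 3)


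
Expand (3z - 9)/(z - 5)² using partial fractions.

(3z - 9) = α(z - 5) + β. At z = 5: β = 3·5 - 9 = 6. Coeff of z: α = 3
Result: 3/(z - 5) + 6/(z - 5)²


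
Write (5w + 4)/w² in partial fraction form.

(5w + 4) = αw + β. At w = 0: β = 5·0 + 4 = 4. Coeff of w: α = 5
Result: 5/w + 4/w²


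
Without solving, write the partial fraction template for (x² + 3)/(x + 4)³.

Repeated linear factor (power 3): P/(x + 4) + Q/(x + 4)² + R/(x + 4)³


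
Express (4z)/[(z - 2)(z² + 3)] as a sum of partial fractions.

At z=2: P = (4·2 + 0)/(2² + 3) = 8/7. Q = -P = -8/7, R = 4 - 2·P = 12/7
Result: (8/7)/(z - 2) - ((8/7)z - 12/7)/(z² + 3)


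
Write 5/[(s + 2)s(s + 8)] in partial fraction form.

Using cover-up method: A = -5/12, B = 5/16, C = 5/48
Result: (-5/12)/(s + 2) + (5/16)/s + (5/48)/(s + 8)


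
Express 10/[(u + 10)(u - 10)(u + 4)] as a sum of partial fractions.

Using cover-up method: P = 1/12, Q = 1/28, R = -5/42
Result: (1/12)/(u + 10) + (1/28)/(u - 10) - (5/42)/(u + 4)


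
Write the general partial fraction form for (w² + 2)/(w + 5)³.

Repeated linear factor (power 3): A/(w + 5) + B/(w + 5)² + C/(w + 5)³


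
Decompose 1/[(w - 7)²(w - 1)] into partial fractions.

Cover-up at w=1: C = 1/(1 - 7)² = 1/36. Cover-up at w=7: B = 1/(7 - 1) = 1/6. Comparing w² coeff: A = -C = -1/36
Result: (-1/36)/(w - 7) + (1/6)/(w - 7)² + (1/36)/(w - 1)


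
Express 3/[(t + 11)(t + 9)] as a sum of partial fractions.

3/(t + 11)(t + 9) = P/(t + 11) + Q/(t + 9). P = 3/(-11 + 9) = -3/2, Q = 3/(-9 + 11) = 3/2
Result: (-3/2)/(t + 11) + (3/2)/(t + 9)


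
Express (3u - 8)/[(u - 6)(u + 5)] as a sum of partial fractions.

At u=6: P = (3·6 - 8)/(6 + 5) = 10/11. At u=-5: Q = (3·(-5) - 8)/(-5 - 6) = 23/11
Result: (10/11)/(u - 6) + (23/11)/(u + 5)


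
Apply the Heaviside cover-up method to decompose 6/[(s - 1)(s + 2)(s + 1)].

Cover (s - 1), s=1: P = 6/[(1 + 2)(1 + 1)] = 1. Cover (s + 2), s=-2: Q = 6/[(-2 - 1)(-2 + 1)] = 2. Cover (s + 1), s=-1: R = 6/[(-1 - 1)(-1 + 2)] = -3.
Result: 1/(s - 1) + 2/(s + 2) - 3/(s + 1)


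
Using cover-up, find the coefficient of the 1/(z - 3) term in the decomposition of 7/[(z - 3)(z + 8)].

Cover (z - 3), set z=3: 7/((z + 8) at z=3) = 7/(11) = 7/11


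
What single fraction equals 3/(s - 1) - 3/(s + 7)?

Common denominator (s - 1)(s + 7). Numerator: 3(s + 7) - 3(s - 1) = (3s + 21) - (3s - 3) = 24
Result: (24)/[(s - 1)(s + 7)]


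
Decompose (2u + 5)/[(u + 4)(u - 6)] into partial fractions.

At u=-4: α = (2·(-4) + 5)/(-4 - 6) = 3/10. At u=6: β = (2·6 + 5)/(6 + 4) = 17/10
Result: (3/10)/(u + 4) + (17/10)/(u - 6)


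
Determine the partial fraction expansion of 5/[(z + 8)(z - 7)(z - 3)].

Using cover-up method: P = 1/33, Q = 1/12, R = -5/44
Result: (1/33)/(z + 8) + (1/12)/(z - 7) - (5/44)/(z - 3)


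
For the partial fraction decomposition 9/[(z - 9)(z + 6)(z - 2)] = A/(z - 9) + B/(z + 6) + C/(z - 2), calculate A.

Cover-up at z = 9: A = 9/[(9 + 6)(9 - 2)] = 9/[(15)(7)] = 9/105 = 3/35


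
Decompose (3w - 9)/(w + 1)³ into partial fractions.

(3w - 9) = P(w + 1)² + Q(w + 1) + R. At w = -1: R = 3·(-1) - 9 = -12. Coefficients: P = 0, Q = 3
Result: 3/(w + 1)² - 12/(w + 1)³


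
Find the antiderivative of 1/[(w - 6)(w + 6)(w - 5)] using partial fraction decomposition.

Cover-up: α = 1/12, β = 1/132, γ = -1/11. Decomposition: (1/12)/(w - 6) + (1/132)/(w + 6) - (1/11)/(w - 5). Integrate each term: (1/12) ln|(w - 6)| + (1/132) ln|(w + 6)| - (1/11) ln|(w - 5)| + C


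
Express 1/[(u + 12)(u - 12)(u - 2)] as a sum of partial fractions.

Using cover-up method: α = 1/336, β = 1/240, γ = -1/140
Result: (1/336)/(u + 12) + (1/240)/(u - 12) - (1/140)/(u - 2)


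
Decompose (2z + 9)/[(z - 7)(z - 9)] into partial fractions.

At z=7: A = (2·7 + 9)/(7 - 9) = -23/2. At z=9: B = (2·9 + 9)/(9 - 7) = 27/2
Result: (-23/2)/(z - 7) + (27/2)/(z - 9)


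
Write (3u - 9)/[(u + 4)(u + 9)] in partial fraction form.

At u=-4: α = (3·(-4) - 9)/(-4 + 9) = -21/5. At u=-9: β = (3·(-9) - 9)/(-9 + 4) = 36/5
Result: (-21/5)/(u + 4) + (36/5)/(u + 9)


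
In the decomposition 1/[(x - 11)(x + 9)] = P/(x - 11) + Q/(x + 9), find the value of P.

Cover-up at x = 11: P = 1/(11 + 9) = 1/20


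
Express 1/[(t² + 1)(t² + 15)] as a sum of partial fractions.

Coefficient matching gives α = γ = 0, β = 1/(15-1) = 1/14, δ = -β = -1/14
Result: (1/14)/(t² + 1) - (1/14)/(t² + 15)


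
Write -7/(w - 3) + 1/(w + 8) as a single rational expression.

Common denominator (w - 3)(w + 8). Numerator: -7(w + 8) + 1(w - 3) = (-7w - 56) + (w - 3) = -6w - 59
Result: (-6w - 59)/[(w - 3)(w + 8)]


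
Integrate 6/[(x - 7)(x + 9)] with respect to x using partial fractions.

Decompose: 6/[(x - 7)(x + 9)] = (3/8)/(x - 7) - (3/8)/(x + 9). Integrate each term: (3/8) ln|(x - 7)| - (3/8) ln|(x + 9)| + C


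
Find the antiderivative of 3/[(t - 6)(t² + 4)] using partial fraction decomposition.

Cover-up at t=6: A = 3/(6²+4) = 3/40. Coeff matching: B = -3/40, C = -9/20. Decomposition: (3/40)/(t - 6) - ((3/40)t + 9/20)/(t² + 4). Integrate: linear → ln, quadratic → (1/2)ln + arctan: (3/40) ln|(t - 6)| - (3/80) ln(t² + 4) - (9/40) arctan(t/2) + C


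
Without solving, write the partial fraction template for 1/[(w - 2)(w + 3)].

Distinct linear factors: P/(w - 2) + Q/(w + 3)


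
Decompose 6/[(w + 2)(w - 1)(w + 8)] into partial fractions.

Using cover-up method: P = -1/3, Q = 2/9, R = 1/9
Result: (-1/3)/(w + 2) + (2/9)/(w - 1) + (1/9)/(w + 8)


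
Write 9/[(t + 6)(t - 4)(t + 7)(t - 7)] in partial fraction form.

Using Heaviside cover-up: (9/130)/(t + 6) - (3/110)/(t - 4) - (9/154)/(t + 7) + (3/182)/(t - 7)


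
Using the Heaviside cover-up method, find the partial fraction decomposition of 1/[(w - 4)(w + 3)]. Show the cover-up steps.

Cover (w - 4): set w=4, get P = 1/(4 + 3) = 1/7. Cover (w + 3): set w=-3, get Q = 1/(-3 - 4) = -1/7.
Result: (1/7)/(w - 4) - (1/7)/(w + 3)


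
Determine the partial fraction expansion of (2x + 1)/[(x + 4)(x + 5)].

At x=-4: A = (2·(-4) + 1)/(-4 + 5) = -7. At x=-5: B = (2·(-5) + 1)/(-5 + 4) = 9
Result: -7/(x + 4) + 9/(x + 5)


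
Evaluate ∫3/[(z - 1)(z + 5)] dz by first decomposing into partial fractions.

Decompose: 3/[(z - 1)(z + 5)] = (1/2)/(z - 1) - (1/2)/(z + 5). Integrate each term: (1/2) ln|(z - 1)| - (1/2) ln|(z + 5)| + C


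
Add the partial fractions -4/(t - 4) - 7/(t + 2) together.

Common denominator (t - 4)(t + 2). Numerator: -4(t + 2) - 7(t - 4) = (-4t - 8) - (7t - 28) = -11t + 20
Result: (-11t + 20)/[(t - 4)(t + 2)]


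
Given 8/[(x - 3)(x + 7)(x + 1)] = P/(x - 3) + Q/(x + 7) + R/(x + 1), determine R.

Cover-up at x = -1: R = 8/[(-1 - 3)(-1 + 7)] = 8/[(-4)(6)] = -8/24 = -1/3


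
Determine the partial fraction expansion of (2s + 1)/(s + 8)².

(2s + 1) = A(s + 8) + B. At s = -8: B = 2·(-8) + 1 = -15. Coeff of s: A = 2
Result: 2/(s + 8) - 15/(s + 8)²


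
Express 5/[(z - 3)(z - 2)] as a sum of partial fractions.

5/(z - 3)(z - 2) = P/(z - 3) + Q/(z - 2). P = 5/(3 - 2) = 5, Q = 5/(2 - 3) = -5
Result: 5/(z - 3) - 5/(z - 2)


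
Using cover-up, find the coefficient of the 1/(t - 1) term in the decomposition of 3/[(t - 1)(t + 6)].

Cover (t - 1), set t=1: 3/((t + 6) at t=1) = 3/(7) = 3/7


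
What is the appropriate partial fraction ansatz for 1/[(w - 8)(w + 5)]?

Distinct linear factors: P/(w - 8) + Q/(w + 5)


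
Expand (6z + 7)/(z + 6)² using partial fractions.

(6z + 7) = α(z + 6) + β. At z = -6: β = 6·(-6) + 7 = -29. Coeff of z: α = 6
Result: 6/(z + 6) - 29/(z + 6)²


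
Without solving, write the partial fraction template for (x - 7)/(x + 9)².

Repeated linear factor: α/(x + 9) + β/(x + 9)²


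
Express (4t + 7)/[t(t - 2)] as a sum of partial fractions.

At t=0: α = (4·0 + 7)/(0 - 2) = -7/2. At t=2: β = (4·2 + 7)/(2 - 0) = 15/2
Result: (-7/2)/t + (15/2)/(t - 2)


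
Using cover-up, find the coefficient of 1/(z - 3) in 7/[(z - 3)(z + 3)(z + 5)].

Cover (z - 3), set z=3: 7/[(3 + 3)(3 + 5)] = 7/48


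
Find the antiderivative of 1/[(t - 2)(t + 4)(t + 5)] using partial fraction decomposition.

Cover-up: A = 1/42, B = -1/6, C = 1/7. Decomposition: (1/42)/(t - 2) - (1/6)/(t + 4) + (1/7)/(t + 5). Integrate each term: (1/42) ln|(t - 2)| - (1/6) ln|(t + 4)| + (1/7) ln|(t + 5)| + C


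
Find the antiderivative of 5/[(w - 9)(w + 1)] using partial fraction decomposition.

Decompose: 5/[(w - 9)(w + 1)] = (1/2)/(w - 9) - (1/2)/(w + 1). Integrate each term: (1/2) ln|(w - 9)| - (1/2) ln|(w + 1)| + C


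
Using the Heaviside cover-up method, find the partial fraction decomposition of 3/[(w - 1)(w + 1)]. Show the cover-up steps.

Cover (w - 1): set w=1, get P = 3/(1 + 1) = 3/2. Cover (w + 1): set w=-1, get Q = 3/(-1 - 1) = -3/2.
Result: (3/2)/(w - 1) - (3/2)/(w + 1)


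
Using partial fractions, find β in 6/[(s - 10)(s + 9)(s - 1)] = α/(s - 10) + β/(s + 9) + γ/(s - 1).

Cover-up at s = -9: β = 6/[(-9 - 10)(-9 - 1)] = 6/[(-19)(-10)] = 6/190 = 3/95


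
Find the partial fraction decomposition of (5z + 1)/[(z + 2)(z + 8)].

At z=-2: A = (5·(-2) + 1)/(-2 + 8) = -3/2. At z=-8: B = (5·(-8) + 1)/(-8 + 2) = 13/2
Result: (-3/2)/(z + 2) + (13/2)/(z + 8)


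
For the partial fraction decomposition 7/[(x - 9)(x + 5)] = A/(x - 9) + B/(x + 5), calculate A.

Cover-up at x = 9: A = 7/(9 + 5) = 7/14 = 1/2


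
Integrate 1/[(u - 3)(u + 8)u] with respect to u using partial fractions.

Cover-up: A = 1/33, B = 1/88, C = -1/24. Decomposition: (1/33)/(u - 3) + (1/88)/(u + 8) - (1/24)/u. Integrate each term: (1/33) ln|(u - 3)| + (1/88) ln|(u + 8)| - (1/24) ln|u| + C


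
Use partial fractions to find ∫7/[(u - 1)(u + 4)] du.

Decompose: 7/[(u - 1)(u + 4)] = (7/5)/(u - 1) - (7/5)/(u + 4). Integrate each term: (7/5) ln|(u - 1)| - (7/5) ln|(u + 4)| + C


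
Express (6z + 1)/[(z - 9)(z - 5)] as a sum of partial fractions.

At z=9: A = (6·9 + 1)/(9 - 5) = 55/4. At z=5: B = (6·5 + 1)/(5 - 9) = -31/4
Result: (55/4)/(z - 9) - (31/4)/(z - 5)


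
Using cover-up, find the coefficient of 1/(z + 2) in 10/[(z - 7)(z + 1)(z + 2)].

Cover (z + 2), set z=-2: 10/[(-2 - 7)(-2 + 1)] = 10/9


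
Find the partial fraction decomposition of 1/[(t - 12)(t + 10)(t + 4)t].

Using Heaviside cover-up: (1/4224)/(t - 12) - (1/1320)/(t + 10) + (1/384)/(t + 4) - (1/480)/t


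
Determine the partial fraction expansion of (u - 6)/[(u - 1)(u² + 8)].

At u=1: A = (1·1 - 6)/(1² + 8) = -5/9. B = -A = 5/9, C = 1 - 1·A = 14/9
Result: (-5/9)/(u - 1) + ((5/9)u + 14/9)/(u² + 8)


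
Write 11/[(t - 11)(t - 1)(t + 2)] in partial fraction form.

Using cover-up method: A = 11/130, B = -11/30, C = 11/39
Result: (11/130)/(t - 11) - (11/30)/(t - 1) + (11/39)/(t + 2)


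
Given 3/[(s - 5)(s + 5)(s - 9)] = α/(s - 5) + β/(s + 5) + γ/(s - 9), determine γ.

Cover-up at s = 9: γ = 3/[(9 - 5)(9 + 5)] = 3/[(4)(14)] = 3/56


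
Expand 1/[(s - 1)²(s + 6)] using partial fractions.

Cover-up at s=-6: C = 1/(-6 - 1)² = 1/49. Cover-up at s=1: B = 1/(1 + 6) = 1/7. Comparing s² coeff: A = -C = -1/49
Result: (-1/49)/(s - 1) + (1/7)/(s - 1)² + (1/49)/(s + 6)


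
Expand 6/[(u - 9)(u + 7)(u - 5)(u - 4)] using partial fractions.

Using Heaviside cover-up: (3/160)/(u - 9) - (1/352)/(u + 7) - (1/8)/(u - 5) + (6/55)/(u - 4)


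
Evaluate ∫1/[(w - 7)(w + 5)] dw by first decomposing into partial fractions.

Decompose: 1/[(w - 7)(w + 5)] = (1/12)/(w - 7) - (1/12)/(w + 5). Integrate each term: (1/12) ln|(w - 7)| - (1/12) ln|(w + 5)| + C


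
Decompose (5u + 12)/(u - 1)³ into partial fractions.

(5u + 12) = A(u - 1)² + B(u - 1) + C. At u = 1: C = 5·1 + 12 = 17. Coefficients: A = 0, B = 5
Result: 5/(u - 1)² + 17/(u - 1)³


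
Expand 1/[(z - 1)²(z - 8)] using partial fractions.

Cover-up at z=8: γ = 1/(8 - 1)² = 1/49. Cover-up at z=1: β = 1/(1 - 8) = -1/7. Comparing z² coeff: α = -γ = -1/49
Result: (-1/49)/(z - 1) - (1/7)/(z - 1)² + (1/49)/(z - 8)


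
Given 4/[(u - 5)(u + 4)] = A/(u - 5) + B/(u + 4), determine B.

Cover-up at u = -4: B = 4/(-4 - 5) = -4/9


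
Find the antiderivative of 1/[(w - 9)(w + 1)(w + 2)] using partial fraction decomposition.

Cover-up: P = 1/110, Q = -1/10, R = 1/11. Decomposition: (1/110)/(w - 9) - (1/10)/(w + 1) + (1/11)/(w + 2). Integrate each term: (1/110) ln|(w - 9)| - (1/10) ln|(w + 1)| + (1/11) ln|(w + 2)| + C


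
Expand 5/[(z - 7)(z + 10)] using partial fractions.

5/(z - 7)(z + 10) = A/(z - 7) + B/(z + 10). A = 5/(7 + 10) = 5/17, B = 5/(-10 - 7) = -5/17
Result: (5/17)/(z - 7) - (5/17)/(z + 10)


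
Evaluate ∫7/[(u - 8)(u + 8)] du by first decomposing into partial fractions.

Decompose: 7/[(u - 8)(u + 8)] = (7/16)/(u - 8) - (7/16)/(u + 8). Integrate each term: (7/16) ln|(u - 8)| - (7/16) ln|(u + 8)| + C


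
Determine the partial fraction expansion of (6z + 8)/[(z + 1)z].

At z=-1: A = (6·(-1) + 8)/(-1 - 0) = -2. At z=0: B = (6·0 + 8)/(0 + 1) = 8
Result: -2/(z + 1) + 8/z


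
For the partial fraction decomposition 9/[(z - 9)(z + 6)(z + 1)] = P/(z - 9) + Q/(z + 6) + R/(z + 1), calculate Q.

Cover-up at z = -6: Q = 9/[(-6 - 9)(-6 + 1)] = 9/[(-15)(-5)] = 9/75 = 3/25


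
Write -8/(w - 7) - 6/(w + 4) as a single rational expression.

Common denominator (w - 7)(w + 4). Numerator: -8(w + 4) - 6(w - 7) = (-8w - 32) - (6w - 42) = -14w + 10
Result: (-14w + 10)/[(w - 7)(w + 4)]


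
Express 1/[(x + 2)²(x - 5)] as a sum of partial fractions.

Cover-up at x=5: γ = 1/(5 + 2)² = 1/49. Cover-up at x=-2: β = 1/(-2 - 5) = -1/7. Comparing x² coeff: α = -γ = -1/49
Result: (-1/49)/(x + 2) - (1/7)/(x + 2)² + (1/49)/(x - 5)


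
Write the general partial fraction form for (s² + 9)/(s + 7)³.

Repeated linear factor (power 3): P/(s + 7) + Q/(s + 7)² + R/(s + 7)³


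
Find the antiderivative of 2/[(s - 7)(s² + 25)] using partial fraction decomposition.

Cover-up at s=7: A = 2/(7²+25) = 1/37. Coeff matching: B = -1/37, C = -7/37. Decomposition: (1/37)/(s - 7) - ((1/37)s + 7/37)/(s² + 25). Integrate: linear → ln, quadratic → (1/2)ln + arctan: (1/37) ln|(s - 7)| - (1/74) ln(s² + 25) - (7/185) arctan(s/5) + C


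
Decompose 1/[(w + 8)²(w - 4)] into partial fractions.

Cover-up at w=4: R = 1/(4 + 8)² = 1/144. Cover-up at w=-8: Q = 1/(-8 - 4) = -1/12. Comparing w² coeff: P = -R = -1/144
Result: (-1/144)/(w + 8) - (1/12)/(w + 8)² + (1/144)/(w - 4)


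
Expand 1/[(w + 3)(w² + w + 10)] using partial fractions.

Cover-up at w = -3: A = 1/((-3)² + 1·(-3) + 10) = 1/16. Then B = -A = -1/16, C = -A·(1 - 3) = 1/8
Result: (1/16)/(w + 3) - ((1/16)w - 1/8)/(w² + w + 10)


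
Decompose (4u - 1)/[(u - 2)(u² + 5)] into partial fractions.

At u=2: A = (4·2 - 1)/(2² + 5) = 7/9. B = -A = -7/9, C = 4 - 2·A = 22/9
Result: (7/9)/(u - 2) - ((7/9)u - 22/9)/(u² + 5)


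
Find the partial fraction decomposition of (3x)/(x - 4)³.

(3x) = A(x - 4)² + B(x - 4) + C. At x = 4: C = 3·4 + 0 = 12. Coefficients: A = 0, B = 3
Result: 3/(x - 4)² + 12/(x - 4)³


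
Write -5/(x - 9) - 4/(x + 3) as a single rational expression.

Common denominator (x - 9)(x + 3). Numerator: -5(x + 3) - 4(x - 9) = (-5x - 15) - (4x - 36) = -9x + 21
Result: (-9x + 21)/[(x - 9)(x + 3)]


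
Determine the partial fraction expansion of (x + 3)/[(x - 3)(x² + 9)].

At x=3: A = (1·3 + 3)/(3² + 9) = 1/3. B = -A = -1/3, C = 1 - 3·A = 0
Result: (1/3)/(x - 3) - ((1/3)x)/(x² + 9)


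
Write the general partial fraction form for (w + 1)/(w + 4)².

Repeated linear factor: α/(w + 4) + β/(w + 4)²


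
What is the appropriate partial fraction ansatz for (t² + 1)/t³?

Repeated linear factor (power 3): α/t + β/t² + γ/t³


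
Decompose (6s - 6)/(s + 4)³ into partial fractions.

(6s - 6) = α(s + 4)² + β(s + 4) + γ. At s = -4: γ = 6·(-4) - 6 = -30. Coefficients: α = 0, β = 6
Result: 6/(s + 4)² - 30/(s + 4)³


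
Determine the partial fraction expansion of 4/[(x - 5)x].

4/(x - 5)x = α/(x - 5) + β/x. α = 4/(5 - 0) = 4/5, β = 4/(0 - 5) = -4/5
Result: (4/5)/(x - 5) - (4/5)/x


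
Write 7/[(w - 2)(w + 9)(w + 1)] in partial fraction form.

Using cover-up method: P = 7/33, Q = 7/88, R = -7/24
Result: (7/33)/(w - 2) + (7/88)/(w + 9) - (7/24)/(w + 1)


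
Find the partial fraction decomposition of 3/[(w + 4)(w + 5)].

3/(w + 4)(w + 5) = A/(w + 4) + B/(w + 5). A = 3/(-4 + 5) = 3, B = 3/(-5 + 4) = -3
Result: 3/(w + 4) - 3/(w + 5)


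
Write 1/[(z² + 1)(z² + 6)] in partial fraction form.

Coefficient matching gives P = R = 0, Q = 1/(6-1) = 1/5, S = -Q = -1/5
Result: (1/5)/(z² + 1) - (1/5)/(z² + 6)


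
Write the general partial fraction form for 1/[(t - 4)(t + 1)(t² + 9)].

Two linear + quadratic: P/(t - 4) + Q/(t + 1) + (Rt + S)/(t² + 9)


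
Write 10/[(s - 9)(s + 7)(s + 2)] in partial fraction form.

Using cover-up method: A = 5/88, B = 1/8, C = -2/11
Result: (5/88)/(s - 9) + (1/8)/(s + 7) - (2/11)/(s + 2)


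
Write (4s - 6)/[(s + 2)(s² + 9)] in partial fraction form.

At s=-2: α = (4·(-2) - 6)/((-2)² + 9) = -14/13. β = -α = 14/13, γ = 4 - (-2)·α = 24/13
Result: (-14/13)/(s + 2) + ((14/13)s + 24/13)/(s² + 9)


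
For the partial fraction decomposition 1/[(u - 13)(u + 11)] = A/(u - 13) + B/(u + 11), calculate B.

Cover-up at u = -11: B = 1/(-11 - 13) = -1/24


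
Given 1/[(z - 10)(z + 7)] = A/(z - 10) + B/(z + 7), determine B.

Cover-up at z = -7: B = 1/(-7 - 10) = -1/17


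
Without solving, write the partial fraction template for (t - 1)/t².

Repeated linear factor: α/t + β/t²


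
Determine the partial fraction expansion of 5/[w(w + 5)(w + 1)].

Using cover-up method: A = 1, B = 1/4, C = -5/4
Result: 1/w + (1/4)/(w + 5) - (5/4)/(w + 1)


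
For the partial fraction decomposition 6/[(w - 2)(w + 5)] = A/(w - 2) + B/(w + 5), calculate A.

Cover-up at w = 2: A = 6/(2 + 5) = 6/7


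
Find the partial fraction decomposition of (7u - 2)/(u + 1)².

(7u - 2) = A(u + 1) + B. At u = -1: B = 7·(-1) - 2 = -9. Coeff of u: A = 7
Result: 7/(u + 1) - 9/(u + 1)²


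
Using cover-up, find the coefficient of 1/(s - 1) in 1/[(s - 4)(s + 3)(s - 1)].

Cover (s - 1), set s=1: 1/[(1 - 4)(1 + 3)] = -1/12


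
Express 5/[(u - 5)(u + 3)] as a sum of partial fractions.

5/(u - 5)(u + 3) = P/(u - 5) + Q/(u + 3). P = 5/(5 + 3) = 5/8, Q = 5/(-3 - 5) = -5/8
Result: (5/8)/(u - 5) - (5/8)/(u + 3)


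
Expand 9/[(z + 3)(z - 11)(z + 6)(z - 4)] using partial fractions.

Using Heaviside cover-up: (3/98)/(z + 3) + (9/1666)/(z - 11) - (3/170)/(z + 6) - (9/490)/(z - 4)


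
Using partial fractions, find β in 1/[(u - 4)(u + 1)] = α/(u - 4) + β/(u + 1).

Cover-up at u = -1: β = 1/(-1 - 4) = -1/5


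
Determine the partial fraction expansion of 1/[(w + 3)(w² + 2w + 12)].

Cover-up at w = -3: P = 1/((-3)² + 2·(-3) + 12) = 1/15. Then Q = -P = -1/15, R = -P·(2 - 3) = 1/15
Result: (1/15)/(w + 3) - ((1/15)w - 1/15)/(w² + 2w + 12)


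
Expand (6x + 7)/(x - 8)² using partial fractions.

(6x + 7) = A(x - 8) + B. At x = 8: B = 6·8 + 7 = 55. Coeff of x: A = 6
Result: 6/(x - 8) + 55/(x - 8)²


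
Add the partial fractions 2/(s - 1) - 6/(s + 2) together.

Common denominator (s - 1)(s + 2). Numerator: 2(s + 2) - 6(s - 1) = (2s + 4) - (6s - 6) = -4s + 10
Result: (-4s + 10)/[(s - 1)(s + 2)]


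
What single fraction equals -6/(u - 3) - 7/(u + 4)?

Common denominator (u - 3)(u + 4). Numerator: -6(u + 4) - 7(u - 3) = (-6u - 24) - (7u - 21) = -13u - 3
Result: (-13u - 3)/[(u - 3)(u + 4)]


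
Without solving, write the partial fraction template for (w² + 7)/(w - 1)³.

Repeated linear factor (power 3): A/(w - 1) + B/(w - 1)² + C/(w - 1)³


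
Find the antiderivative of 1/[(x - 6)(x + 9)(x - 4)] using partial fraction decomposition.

Cover-up: α = 1/30, β = 1/195, γ = -1/26. Decomposition: (1/30)/(x - 6) + (1/195)/(x + 9) - (1/26)/(x - 4). Integrate each term: (1/30) ln|(x - 6)| + (1/195) ln|(x + 9)| - (1/26) ln|(x - 4)| + C


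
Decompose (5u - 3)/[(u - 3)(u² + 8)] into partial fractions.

At u=3: α = (5·3 - 3)/(3² + 8) = 12/17. β = -α = -12/17, γ = 5 - 3·α = 49/17
Result: (12/17)/(u - 3) - ((12/17)u - 49/17)/(u² + 8)


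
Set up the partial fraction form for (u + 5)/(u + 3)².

Repeated linear factor: P/(u + 3) + Q/(u + 3)²


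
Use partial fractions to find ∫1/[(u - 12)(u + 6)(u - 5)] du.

Cover-up: A = 1/126, B = 1/198, C = -1/77. Decomposition: (1/126)/(u - 12) + (1/198)/(u + 6) - (1/77)/(u - 5). Integrate each term: (1/126) ln|(u - 12)| + (1/198) ln|(u + 6)| - (1/77) ln|(u - 5)| + C


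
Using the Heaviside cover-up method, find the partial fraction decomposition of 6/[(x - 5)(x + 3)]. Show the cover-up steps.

Cover (x - 5): set x=5, get P = 6/(5 + 3) = 3/4. Cover (x + 3): set x=-3, get Q = 6/(-3 - 5) = -3/4.
Result: (3/4)/(x - 5) - (3/4)/(x + 3)


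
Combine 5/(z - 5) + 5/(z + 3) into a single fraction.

Common denominator (z - 5)(z + 3). Numerator: 5(z + 3) + 5(z - 5) = (5z + 15) + (5z - 25) = 10z - 10
Result: (10z - 10)/[(z - 5)(z + 3)]


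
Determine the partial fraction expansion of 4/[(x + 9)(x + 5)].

4/(x + 9)(x + 5) = P/(x + 9) + Q/(x + 5). P = 4/(-9 + 5) = -1, Q = 4/(-5 + 9) = 1
Result: -1/(x + 9) + 1/(x + 5)


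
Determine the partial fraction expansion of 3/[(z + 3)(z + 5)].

3/(z + 3)(z + 5) = P/(z + 3) + Q/(z + 5). P = 3/(-3 + 5) = 3/2, Q = 3/(-5 + 3) = -3/2
Result: (3/2)/(z + 3) - (3/2)/(z + 5)


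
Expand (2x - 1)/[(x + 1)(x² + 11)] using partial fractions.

At x=-1: P = (2·(-1) - 1)/((-1)² + 11) = -1/4. Q = -P = 1/4, R = 2 - (-1)·P = 7/4
Result: (-1/4)/(x + 1) + ((1/4)x + 7/4)/(x² + 11)


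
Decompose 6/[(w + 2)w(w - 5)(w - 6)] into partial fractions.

Using Heaviside cover-up: (-3/56)/(w + 2) + (1/10)/w - (6/35)/(w - 5) + (1/8)/(w - 6)


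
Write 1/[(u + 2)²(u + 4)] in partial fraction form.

Cover-up at u=-4: R = 1/(-4 + 2)² = 1/4. Cover-up at u=-2: Q = 1/(-2 + 4) = 1/2. Comparing u² coeff: P = -R = -1/4
Result: (-1/4)/(u + 2) + (1/2)/(u + 2)² + (1/4)/(u + 4)


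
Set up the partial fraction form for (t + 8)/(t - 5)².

Repeated linear factor: α/(t - 5) + β/(t - 5)²


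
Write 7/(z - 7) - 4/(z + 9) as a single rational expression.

Common denominator (z - 7)(z + 9). Numerator: 7(z + 9) - 4(z - 7) = (7z + 63) - (4z - 28) = 3z + 91
Result: (3z + 91)/[(z - 7)(z + 9)]


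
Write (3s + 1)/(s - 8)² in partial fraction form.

(3s + 1) = α(s - 8) + β. At s = 8: β = 3·8 + 1 = 25. Coeff of s: α = 3
Result: 3/(s - 8) + 25/(s - 8)²


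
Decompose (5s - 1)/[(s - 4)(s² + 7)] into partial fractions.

At s=4: A = (5·4 - 1)/(4² + 7) = 19/23. B = -A = -19/23, C = 5 - 4·A = 39/23
Result: (19/23)/(s - 4) - ((19/23)s - 39/23)/(s² + 7)


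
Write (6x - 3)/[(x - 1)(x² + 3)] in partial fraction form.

At x=1: α = (6·1 - 3)/(1² + 3) = 3/4. β = -α = -3/4, γ = 6 - 1·α = 21/4
Result: (3/4)/(x - 1) - ((3/4)x - 21/4)/(x² + 3)
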